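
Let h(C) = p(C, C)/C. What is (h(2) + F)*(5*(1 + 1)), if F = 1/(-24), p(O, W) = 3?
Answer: 175/12 ≈ 14.583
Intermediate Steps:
h(C) = 3/C
F = -1/24 ≈ -0.041667
(h(2) + F)*(5*(1 + 1)) = (3/2 - 1/24)*(5*(1 + 1)) = (3*(1/2) - 1/24)*(5*2) = (3/2 - 1/24)*10 = (35/24)*10 = 175/12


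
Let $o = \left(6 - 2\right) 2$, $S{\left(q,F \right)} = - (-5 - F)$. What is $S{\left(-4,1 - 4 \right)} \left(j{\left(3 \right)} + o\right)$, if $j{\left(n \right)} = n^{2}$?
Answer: $34$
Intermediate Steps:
$S{\left(q,F \right)} = 5 + F$
$o = 8$ ($o = 4 \cdot 2 = 8$)
$S{\left(-4,1 - 4 \right)} \left(j{\left(3 \right)} + o\right) = \left(5 + \left(1 - 4\right)\right) \left(3^{2} + 8\right) = \left(5 - 3\right) \left(9 + 8\right) = 2 \cdot 17 = 34$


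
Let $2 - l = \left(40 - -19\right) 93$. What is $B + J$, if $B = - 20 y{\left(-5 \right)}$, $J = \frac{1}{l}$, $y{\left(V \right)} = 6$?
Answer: $- \frac{658201}{5485} \approx -120.0$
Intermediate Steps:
$l = -5485$ ($l = 2 - \left(40 - -19\right) 93 = 2 - \left(40 + 19\right) 93 = 2 - 59 \cdot 93 = 2 - 5487 = -5485$)
$J = - \frac{1}{5485}$ ($J = \frac{1}{-5485} = - \frac{1}{5485} \approx -0.00018232$)
$B = -120$ ($B = \left(-20\right) 6 = -120$)
$B + J = -120 - \frac{1}{5485} = - \frac{658201}{5485}$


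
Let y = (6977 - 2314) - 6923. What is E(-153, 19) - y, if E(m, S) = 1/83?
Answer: 187581/83 ≈ 2260.0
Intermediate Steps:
E(m, S) = 1/83
y = -2260 (y = 4663 - 6923 = -2260)
E(-153, 19) - y = 1/83 - 1*(-2260) = 1/83 + 2260 = 187581/83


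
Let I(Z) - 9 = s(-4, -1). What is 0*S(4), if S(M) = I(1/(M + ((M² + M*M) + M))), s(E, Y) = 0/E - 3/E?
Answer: 0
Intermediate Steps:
s(E, Y) = -3/E (s(E, Y) = 0 - 3/E = -3/E)
I(Z) = 39/4 (I(Z) = 9 - 3/(-4) = 9 - 3*(-¼) = 9 + ¾ = 39/4)
S(M) = 39/4
0*S(4) = 0*(39/4) = 0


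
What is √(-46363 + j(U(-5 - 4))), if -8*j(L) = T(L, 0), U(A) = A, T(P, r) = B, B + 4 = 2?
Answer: I*√185451/2 ≈ 215.32*I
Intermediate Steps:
B = -2 (B = -4 + 2 = -2)
T(P, r) = -2
j(L) = ¼ (j(L) = -⅛*(-2) = ¼)
√(-46363 + j(U(-5 - 4))) = √(-46363 + ¼) = √(-185451/4) = I*√185451/2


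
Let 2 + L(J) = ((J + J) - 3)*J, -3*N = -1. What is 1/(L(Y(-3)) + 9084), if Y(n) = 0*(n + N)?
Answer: 1/9082 ≈ 0.00011011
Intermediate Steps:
N = ⅓ (N = -⅓*(-1) = ⅓ ≈ 0.33333)
Y(n) = 0 (Y(n) = 0*(n + ⅓) = 0*(⅓ + n) = 0)
L(J) = -2 + J*(-3 + 2*J) (L(J) = -2 + ((J + J) - 3)*J = -2 + (2*J - 3)*J = -2 + (-3 + 2*J)*J = -2 + J*(-3 + 2*J))
1/(L(Y(-3)) + 9084) = 1/((-2 - 3*0 + 2*0²) + 9084) = 1/((-2 + 0 + 2*0) + 9084) = 1/((-2 + 0 + 0) + 9084) = 1/(-2 + 9084) = 1/9082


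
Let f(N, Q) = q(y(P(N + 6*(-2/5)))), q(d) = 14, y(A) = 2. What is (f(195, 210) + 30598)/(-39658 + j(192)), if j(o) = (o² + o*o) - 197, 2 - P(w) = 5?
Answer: 10204/11291 ≈ 0.90373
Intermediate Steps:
P(w) = -3 (P(w) = 2 - 1*5 = 2 - 5 = -3)
j(o) = -197 + 2*o² (j(o) = (o² + o²) - 197 = 2*o² - 197 = -197 + 2*o²)
f(N, Q) = 14
(f(195, 210) + 30598)/(-39658 + j(192)) = (14 + 30598)/(-39658 + (-197 + 2*192²)) = 30612/(-39658 + (-197 + 2*36864)) = 30612/(-39658 + (-197 + 73728)) = 30612/(-39658 + 73531) = 30612/33873 = 30612*(1/33873) = 10204/11291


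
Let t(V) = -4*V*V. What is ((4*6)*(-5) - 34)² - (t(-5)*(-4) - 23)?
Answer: 23339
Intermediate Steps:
t(V) = -4*V²
((4*6)*(-5) - 34)² - (t(-5)*(-4) - 23) = ((4*6)*(-5) - 34)² - (-4*(-5)²*(-4) - 23) = (24*(-5) - 34)² - (-4*25*(-4) - 23) = (-120 - 34)² - (-100*(-4) - 23) = (-154)² - (400 - 23) = 23716 - 1*377 = 23716 - 377 = 23339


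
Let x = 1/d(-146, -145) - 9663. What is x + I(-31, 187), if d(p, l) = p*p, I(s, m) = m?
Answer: -201990415/21316 ≈ -9476.0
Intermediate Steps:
d(p, l) = p**2
x = -205976507/21316 (x = 1/((-146)**2) - 9663 = 1/21316 - 9663 = -205976507/21316 ≈ -9663.0)
x + I(-31, 187) = -205976507/21316 + 187 = -201990415/21316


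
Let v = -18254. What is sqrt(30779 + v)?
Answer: 5*sqrt(501) ≈ 111.92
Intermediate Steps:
sqrt(30779 + v) = sqrt(30779 - 18254) = sqrt(12525) = 5*sqrt(501)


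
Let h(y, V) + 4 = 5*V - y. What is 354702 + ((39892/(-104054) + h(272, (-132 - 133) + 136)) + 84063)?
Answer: 22779689842/52027 ≈ 4.3784e+5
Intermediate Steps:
h(y, V) = -4 - y + 5*V (h(y, V) = -4 + (5*V - y) = -4 + (-y + 5*V) = -4 - y + 5*V)
354702 + ((39892/(-104054) + h(272, (-132 - 133) + 136)) + 84063) = 354702 + ((39892/(-104054) + (-4 - 1*272 + 5*((-132 - 133) + 136))) + 84063) = 354702 + ((39892*(-1/104054) + (-4 - 272 + 5*(-265 + 136))) + 84063) = 354702 + ((-19946/52027 + (-4 - 272 + 5*(-129))) + 84063) = 354702 + ((-19946/52027 + (-4 - 272 - 645)) + 84063) = 354702 + ((-19946/52027 - 921) + 84063) = 354702 + (-47936813/52027 + 84063) = 354702 + 4325608888/52027 = 22779689842/52027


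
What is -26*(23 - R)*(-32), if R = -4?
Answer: 22464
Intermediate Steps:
-26*(23 - R)*(-32) = -26*(23 - 1*(-4))*(-32) = -26*(23 + 4)*(-32) = -26*27*(-32) = -702*(-32) = 22464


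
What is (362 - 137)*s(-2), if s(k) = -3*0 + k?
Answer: -450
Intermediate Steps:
s(k) = k (s(k) = 0 + k = k)
(362 - 137)*s(-2) = (362 - 137)*(-2) = 225*(-2) = -450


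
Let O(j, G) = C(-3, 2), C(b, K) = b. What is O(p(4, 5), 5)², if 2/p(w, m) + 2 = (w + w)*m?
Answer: 9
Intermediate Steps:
p(w, m) = 2/(-2 + 2*m*w) (p(w, m) = 2/(-2 + (w + w)*m) = 2/(-2 + (2*w)*m) = 2/(-2 + 2*m*w))
O(j, G) = -3
O(p(4, 5), 5)² = (-3)² = 9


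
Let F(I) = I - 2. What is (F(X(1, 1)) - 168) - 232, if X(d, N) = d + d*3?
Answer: -398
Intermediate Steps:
X(d, N) = 4*d (X(d, N) = d + 3*d = 4*d)
F(I) = -2 + I
(F(X(1, 1)) - 168) - 232 = ((-2 + 4*1) - 168) - 232 = ((-2 + 4) - 168) - 232 = (2 - 168) - 232 = -166 - 232 = -398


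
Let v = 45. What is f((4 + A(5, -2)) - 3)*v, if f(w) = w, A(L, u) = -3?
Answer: -90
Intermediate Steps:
f((4 + A(5, -2)) - 3)*v = ((4 - 3) - 3)*45 = (1 - 3)*45 = -2*45 = -90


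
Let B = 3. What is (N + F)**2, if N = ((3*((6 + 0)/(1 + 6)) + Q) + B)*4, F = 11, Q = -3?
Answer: 22201/49 ≈ 453.08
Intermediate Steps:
N = 72/7 (N = ((3*((6 + 0)/(1 + 6)) - 3) + 3)*4 = ((3*(6/7) - 3) + 3)*4 = ((18/7 - 3) + 3)*4 = (-3/7 + 3)*4 = (18/7)*4 = 72/7 ≈ 10.286)
(N + F)**2 = (72/7 + 11)**2 = (149/7)**2 = 22201/49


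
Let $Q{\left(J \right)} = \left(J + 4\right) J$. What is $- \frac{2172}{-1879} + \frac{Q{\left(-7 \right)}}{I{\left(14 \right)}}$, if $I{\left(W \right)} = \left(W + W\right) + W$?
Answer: $\frac{6223}{3758} \approx 1.6559$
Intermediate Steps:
$Q{\left(J \right)} = J \left(4 + J\right)$ ($Q{\left(J \right)} = \left(4 + J\right) J = J \left(4 + J\right)$)
$I{\left(W \right)} = 3 W$ ($I{\left(W \right)} = 2 W + W = 3 W$)
$- \frac{2172}{-1879} + \frac{Q{\left(-7 \right)}}{I{\left(14 \right)}} = - \frac{2172}{-1879} + \frac{\left(-7\right) \left(4 - 7\right)}{3 \cdot 14} = \left(-2172\right) \left(- \frac{1}{1879}\right) + \frac{\left(-7\right) \left(-3\right)}{42} = \frac{2172}{1879} + 21 \cdot \frac{1}{42} = \frac{2172}{1879} + \frac{1}{2} = \frac{6223}{3758}$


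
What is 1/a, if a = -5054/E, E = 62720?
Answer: -4480/361 ≈ -12.410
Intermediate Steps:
a = -361/4480 (a = -5054/62720 = -5054*1/62720 = -361/4480 ≈ -0.080580)
1/a = 1/(-361/4480) = -4480/361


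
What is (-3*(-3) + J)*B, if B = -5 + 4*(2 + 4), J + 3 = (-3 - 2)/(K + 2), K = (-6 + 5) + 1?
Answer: 133/2 ≈ 66.500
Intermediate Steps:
K = 0 (K = -1 + 1 = 0)
J = -11/2 (J = -3 + (-3 - 2)/(0 + 2) = -3 - 5/2 = -11/2 ≈ -5.5000)
B = 19 (B = -5 + 4*6 = -5 + 24 = 19)
(-3*(-3) + J)*B = (-3*(-3) - 11/2)*19 = (9 - 11/2)*19 = (7/2)*19 = 133/2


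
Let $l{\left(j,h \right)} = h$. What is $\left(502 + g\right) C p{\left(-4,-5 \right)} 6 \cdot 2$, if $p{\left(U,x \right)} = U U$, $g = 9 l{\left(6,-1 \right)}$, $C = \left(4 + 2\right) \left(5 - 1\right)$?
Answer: $2271744$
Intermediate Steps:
$C = 24$ ($C = 6 \cdot 4 = 24$)
$g = -9$ ($g = 9 \left(-1\right) = -9$)
$p{\left(U,x \right)} = U^{2}$
$\left(502 + g\right) C p{\left(-4,-5 \right)} 6 \cdot 2 = \left(502 - 9\right) 24 \left(-4\right)^{2} \cdot 6 \cdot 2 = 493 \cdot 24 \cdot 16 \cdot 6 \cdot 2 = 493 \cdot 24 \cdot 96 \cdot 2 = 493 \cdot 24 \cdot 192 = 493 \cdot 4608 = 2271744$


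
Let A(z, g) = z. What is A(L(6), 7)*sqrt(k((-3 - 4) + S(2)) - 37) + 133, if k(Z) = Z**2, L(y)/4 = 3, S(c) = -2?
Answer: 133 + 24*sqrt(11) ≈ 212.60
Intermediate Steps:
L(y) = 12 (L(y) = 4*3 = 12)
A(L(6), 7)*sqrt(k((-3 - 4) + S(2)) - 37) + 133 = 12*sqrt(((-3 - 4) - 2)**2 - 37) + 133 = 12*sqrt((-7 - 2)**2 - 37) + 133 = 12*sqrt((-9)**2 - 37) + 133 = 12*sqrt(81 - 37) + 133 = 12*sqrt(44) + 133 = 12*(2*sqrt(11)) + 133 = 24*sqrt(11) + 133 = 133 + 24*sqrt(11)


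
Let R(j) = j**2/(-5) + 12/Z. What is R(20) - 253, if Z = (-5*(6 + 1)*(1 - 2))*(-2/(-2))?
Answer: -11643/35 ≈ -332.66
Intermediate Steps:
Z = 35 (Z = (-35*(-1))*(-2*(-1/2)) = -5*(-7)*1 = 35*1 = 35)
R(j) = 12/35 - j**2/5 (R(j) = j**2/(-5) + 12/35 = j**2*(-1/5) + 12*(1/35) = -j**2/5 + 12/35 = 12/35 - j**2/5)
R(20) - 253 = (12/35 - 1/5*20**2) - 253 = (12/35 - 1/5*400) - 253 = (12/35 - 80) - 253 = -2788/35 - 253 = -11643/35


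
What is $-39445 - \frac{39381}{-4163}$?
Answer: $- \frac{164170154}{4163} \approx -39436.0$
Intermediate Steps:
$-39445 - \frac{39381}{-4163} = -39445 - 39381 \left(- \frac{1}{4163}\right) = -39445 - - \frac{39381}{4163} = -39445 + \frac{39381}{4163} = - \frac{164170154}{4163}$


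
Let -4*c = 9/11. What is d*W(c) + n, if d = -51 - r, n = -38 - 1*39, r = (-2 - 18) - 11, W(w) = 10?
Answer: -277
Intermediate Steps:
c = -9/44 (c = -9/(4*11) = -¼*9/11 = -9/44 ≈ -0.20455)
r = -31 (r = -20 - 11 = -31)
n = -77 (n = -38 - 39 = -77)
d = -20 (d = -51 - 1*(-31) = -51 + 31 = -20)
d*W(c) + n = -20*10 - 77 = -200 - 77 = -277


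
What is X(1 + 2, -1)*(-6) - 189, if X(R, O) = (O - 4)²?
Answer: -339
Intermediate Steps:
X(R, O) = (-4 + O)²
X(1 + 2, -1)*(-6) - 189 = (-4 - 1)²*(-6) - 189 = (-5)²*(-6) - 189 = 25*(-6) - 189 = -150 - 189 = -339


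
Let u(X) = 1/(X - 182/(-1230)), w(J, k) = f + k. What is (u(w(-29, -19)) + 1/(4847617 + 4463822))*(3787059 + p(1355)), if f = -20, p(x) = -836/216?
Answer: -1171077112910835907/12014326267164 ≈ -97473.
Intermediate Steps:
p(x) = -209/54 (p(x) = -836*1/216 = -209/54)
w(J, k) = -20 + k
u(X) = 1/(91/615 + X) (u(X) = 1/(X - 182*(-1/1230)) = 1/(X + 91/615) = 1/(91/615 + X))
(u(w(-29, -19)) + 1/(4847617 + 4463822))*(3787059 + p(1355)) = (615/(91 + 615*(-20 - 19)) + 1/(4847617 + 4463822))*(3787059 - 209/54) = (615/(91 + 615*(-39)) + 1/9311439)*(204500977/54) = (615/(91 - 23985) + 1/9311439)*(204500977/54) = (615/(-23894) + 1/9311439)*(204500977/54) = (615*(-1/23894) + 1/9311439)*(204500977/54) = (-615/23894 + 1/9311439)*(204500977/54) = -5726511091/222487523466*204500977/54 = -1171077112910835907/12014326267164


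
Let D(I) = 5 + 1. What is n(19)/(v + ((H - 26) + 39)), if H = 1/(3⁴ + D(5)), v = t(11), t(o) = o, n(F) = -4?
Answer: -348/2089 ≈ -0.16659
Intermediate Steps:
D(I) = 6
v = 11
H = 1/87 (H = 1/(3⁴ + 6) = 1/(81 + 6) = 1/87 ≈ 0.011494)
n(19)/(v + ((H - 26) + 39)) = -4/(11 + ((1/87 - 26) + 39)) = -4/(11 + (-2261/87 + 39)) = -4/(11 + 1132/87) = -4/(2089/87) = (87/2089)*(-4) = -348/2089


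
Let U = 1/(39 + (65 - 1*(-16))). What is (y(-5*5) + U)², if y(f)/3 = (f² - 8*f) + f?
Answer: 82944576001/14400 ≈ 5.7600e+6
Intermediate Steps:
y(f) = -21*f + 3*f² (y(f) = 3*((f² - 8*f) + f) = 3*(f² - 7*f) = -21*f + 3*f²)
U = 1/120 (U = 1/(39 + (65 + 16)) = 1/(39 + 81) = 1/120 ≈ 0.0083333)
(y(-5*5) + U)² = (3*(-5*5)*(-7 - 5*5) + 1/120)² = (3*(-25)*(-7 - 25) + 1/120)² = (3*(-25)*(-32) + 1/120)² = (2400 + 1/120)² = (288001/120)² = 82944576001/14400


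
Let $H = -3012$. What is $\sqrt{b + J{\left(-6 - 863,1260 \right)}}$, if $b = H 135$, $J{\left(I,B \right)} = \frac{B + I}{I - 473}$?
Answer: $\frac{i \sqrt{732308506402}}{1342} \approx 637.67 i$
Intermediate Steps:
$J{\left(I,B \right)} = \frac{B + I}{-473 + I}$
$b = -406620$ ($b = \left(-3012\right) 135 = -406620$)
$\sqrt{b + J{\left(-6 - 863,1260 \right)}} = \sqrt{-406620 + \frac{1260 - 869}{-473 - 869}} = \sqrt{-406620 + \frac{1}{-1342} \cdot 391} = \sqrt{-406620 - \frac{391}{1342}} = \sqrt{- \frac{545684431}{1342}} = \frac{i \sqrt{732308506402}}{1342}$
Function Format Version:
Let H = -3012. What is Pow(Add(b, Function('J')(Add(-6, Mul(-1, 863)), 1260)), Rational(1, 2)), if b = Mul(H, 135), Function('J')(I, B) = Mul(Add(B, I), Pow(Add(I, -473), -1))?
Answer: Mul(Rational(1, 1342), I, Pow(732308506402, Rational(1, 2))) ≈ Mul(637.67, I)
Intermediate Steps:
Function('J')(I, B) = Mul(Pow(Add(-473, I), -1), Add(B, I)) (Function('J')(I, B) = Mul(Add(B, I), Pow(Add(-473, I), -1)) = Mul(Pow(Add(-473, I), -1), Add(B, I)))
b = -406620 (b = Mul(-3012, 135) = -406620)
Pow(Add(b, Function('J')(Add(-6, Mul(-1, 863)), 1260)), Rational(1, 2)) = Pow(Add(-406620, Mul(Pow(Add(-473, Add(-6, Mul(-1, 863))), -1), Add(1260, Add(-6, Mul(-1, 863))))), Rational(1, 2)) = Pow(Add(-406620, Mul(Pow(Add(-473, Add(-6, -863)), -1), Add(1260, Add(-6, -863)))), Rational(1, 2)) = Pow(Add(-406620, Mul(Pow(Add(-473, -869), -1), Add(1260, -869))), Rational(1, 2)) = Pow(Add(-406620, Mul(Pow(-1342, -1), 391)), Rational(1, 2)) = Pow(Add(-406620, Mul(Rational(-1, 1342), 391)), Rational(1, 2)) = Pow(Add(-406620, Rational(-391, 1342)), Rational(1, 2)) = Pow(Rational(-545684431, 1342), Rational(1, 2)) = Mul(Rational(1, 1342), I, Pow(732308506402, Rational(1, 2)))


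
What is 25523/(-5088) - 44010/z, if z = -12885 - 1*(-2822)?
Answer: -32915069/51200544 ≈ -0.64287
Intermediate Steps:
z = -10063 (z = -12885 + 2822 = -10063)
25523/(-5088) - 44010/z = 25523/(-5088) - 44010/(-10063) = 25523*(-1/5088) - 44010*(-1/10063) = -25523/5088 + 44010/10063 = -32915069/51200544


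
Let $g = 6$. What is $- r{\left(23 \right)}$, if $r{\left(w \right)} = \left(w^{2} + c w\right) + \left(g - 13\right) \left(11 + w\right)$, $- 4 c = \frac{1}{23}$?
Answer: $- \frac{1163}{4} \approx -290.75$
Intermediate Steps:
$c = - \frac{1}{92}$ ($c = - \frac{1}{4 \cdot 23} = \left(- \frac{1}{4}\right) \frac{1}{23} = - \frac{1}{92} \approx -0.01087$)
$r{\left(w \right)} = -77 + w^{2} - \frac{645 w}{92}$ ($r{\left(w \right)} = \left(w^{2} - \frac{w}{92}\right) + \left(6 - 13\right) \left(11 + w\right) = \left(w^{2} - \frac{w}{92}\right) - 7 \left(11 + w\right) = \left(w^{2} - \frac{w}{92}\right) - \left(77 + 7 w\right) = -77 + w^{2} - \frac{645 w}{92}$)
$- r{\left(23 \right)} = - (-77 + 23^{2} - \frac{645}{4}) = - (-77 + 529 - \frac{645}{4}) = \left(-1\right) \frac{1163}{4} = - \frac{1163}{4}$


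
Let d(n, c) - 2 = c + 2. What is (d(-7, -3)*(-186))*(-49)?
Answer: 9114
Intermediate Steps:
d(n, c) = 4 + c (d(n, c) = 2 + (c + 2) = 2 + (2 + c) = 4 + c)
(d(-7, -3)*(-186))*(-49) = ((4 - 3)*(-186))*(-49) = (1*(-186))*(-49) = -186*(-49) = 9114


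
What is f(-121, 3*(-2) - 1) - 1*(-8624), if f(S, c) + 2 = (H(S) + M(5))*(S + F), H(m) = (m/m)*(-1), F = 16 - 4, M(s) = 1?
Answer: 8622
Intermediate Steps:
F = 12
H(m) = -1 (H(m) = 1*(-1) = -1)
f(S, c) = -2 (f(S, c) = -2 + (-1 + 1)*(S + 12) = -2 + 0*(12 + S) = -2 + 0 = -2)
f(-121, 3*(-2) - 1) - 1*(-8624) = -2 - 1*(-8624) = -2 + 8624 = 8622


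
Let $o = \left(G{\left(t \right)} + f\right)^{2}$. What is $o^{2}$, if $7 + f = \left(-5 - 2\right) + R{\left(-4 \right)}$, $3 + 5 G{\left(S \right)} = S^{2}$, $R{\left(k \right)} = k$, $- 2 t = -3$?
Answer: $\frac{17363069361}{160000} \approx 1.0852 \cdot 10^{5}$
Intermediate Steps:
$t = \frac{3}{2}$ ($t = \left(- \frac{1}{2}\right) \left(-3\right) = \frac{3}{2} \approx 1.5$)
$G{\left(S \right)} = - \frac{3}{5} + \frac{S^{2}}{5}$
$f = -18$ ($f = -7 - 11 = -18$)
$o = \frac{131769}{400}$ ($o = \left(\left(- \frac{3}{5} + \frac{\left(\frac{3}{2}\right)^{2}}{5}\right) - 18\right)^{2} = \left(\left(- \frac{3}{5} + \frac{1}{5} \cdot \frac{9}{4}\right) - 18\right)^{2} = \left(\left(- \frac{3}{5} + \frac{9}{20}\right) - 18\right)^{2} = \left(- \frac{3}{20} - 18\right)^{2} = \left(- \frac{363}{20}\right)^{2} = \frac{131769}{400} \approx 329.42$)
$o^{2} = \left(\frac{131769}{400}\right)^{2} = \frac{17363069361}{160000}$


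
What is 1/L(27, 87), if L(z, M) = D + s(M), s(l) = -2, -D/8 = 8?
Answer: -1/66 ≈ -0.015152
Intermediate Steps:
D = -64 (D = -8*8 = -64)
L(z, M) = -66 (L(z, M) = -64 - 2 = -66)
1/L(27, 87) = 1/(-66) = -1/66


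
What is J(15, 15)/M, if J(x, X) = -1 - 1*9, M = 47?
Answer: -10/47 ≈ -0.21277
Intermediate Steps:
J(x, X) = -10 (J(x, X) = -1 - 9 = -10)
J(15, 15)/M = -10/47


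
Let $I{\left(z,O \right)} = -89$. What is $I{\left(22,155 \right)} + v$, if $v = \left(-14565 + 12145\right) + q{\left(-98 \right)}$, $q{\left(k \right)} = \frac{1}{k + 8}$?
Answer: $- \frac{225811}{90} \approx -2509.0$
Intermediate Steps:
$q{\left(k \right)} = \frac{1}{8 + k}$
$v = - \frac{217801}{90}$ ($v = \left(-14565 + 12145\right) + \frac{1}{8 - 98} = -2420 + \frac{1}{-90} = -2420 - \frac{1}{90} = - \frac{217801}{90} \approx -2420.0$)
$I{\left(22,155 \right)} + v = -89 - \frac{217801}{90} = - \frac{225811}{90}$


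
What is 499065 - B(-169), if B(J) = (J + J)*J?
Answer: 441943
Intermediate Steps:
B(J) = 2*J² (B(J) = (2*J)*J = 2*J²)
499065 - B(-169) = 499065 - 2*(-169)² = 499065 - 2*28561 = 499065 - 1*57122 = 499065 - 57122 = 441943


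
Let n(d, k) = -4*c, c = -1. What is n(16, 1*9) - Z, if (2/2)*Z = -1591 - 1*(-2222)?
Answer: -627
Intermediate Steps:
Z = 631 (Z = -1591 - 1*(-2222) = -1591 + 2222 = 631)
n(d, k) = 4 (n(d, k) = -4*(-1) = 4)
n(16, 1*9) - Z = 4 - 1*631 = 4 - 631 = -627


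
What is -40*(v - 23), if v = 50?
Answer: -1080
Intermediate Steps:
-40*(v - 23) = -40*(50 - 23) = -40*27 = -1080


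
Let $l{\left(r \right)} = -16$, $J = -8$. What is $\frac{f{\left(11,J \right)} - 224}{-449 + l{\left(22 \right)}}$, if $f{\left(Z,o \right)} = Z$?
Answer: $\frac{71}{155} \approx 0.45806$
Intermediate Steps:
$\frac{f{\left(11,J \right)} - 224}{-449 + l{\left(22 \right)}} = \frac{11 - 224}{-449 - 16} = - \frac{213}{-465} = \left(-213\right) \left(- \frac{1}{465}\right) = \frac{71}{155}$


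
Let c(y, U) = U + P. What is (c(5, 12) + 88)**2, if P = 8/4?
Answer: 10404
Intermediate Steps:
P = 2 (P = 8*(1/4) = 2)
c(y, U) = 2 + U (c(y, U) = U + 2 = 2 + U)
(c(5, 12) + 88)**2 = ((2 + 12) + 88)**2 = (14 + 88)**2 = 102**2 = 10404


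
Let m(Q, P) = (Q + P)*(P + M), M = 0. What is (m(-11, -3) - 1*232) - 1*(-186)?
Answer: -4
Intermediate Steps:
m(Q, P) = P*(P + Q) (m(Q, P) = (Q + P)*(P + 0) = (P + Q)*P = P*(P + Q))
(m(-11, -3) - 1*232) - 1*(-186) = (-3*(-3 - 11) - 1*232) - 1*(-186) = (-3*(-14) - 232) + 186 = (42 - 232) + 186 = -190 + 186 = -4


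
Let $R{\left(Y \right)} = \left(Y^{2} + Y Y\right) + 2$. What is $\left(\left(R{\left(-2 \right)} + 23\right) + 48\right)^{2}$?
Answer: $6561$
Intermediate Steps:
$R{\left(Y \right)} = 2 + 2 Y^{2}$ ($R{\left(Y \right)} = \left(Y^{2} + Y^{2}\right) + 2 = 2 Y^{2} + 2 = 2 + 2 Y^{2}$)
$\left(\left(R{\left(-2 \right)} + 23\right) + 48\right)^{2} = \left(\left(\left(2 + 2 \left(-2\right)^{2}\right) + 23\right) + 48\right)^{2} = \left(\left(\left(2 + 2 \cdot 4\right) + 23\right) + 48\right)^{2} = \left(\left(\left(2 + 8\right) + 23\right) + 48\right)^{2} = \left(\left(10 + 23\right) + 48\right)^{2} = \left(33 + 48\right)^{2} = 81^{2} = 6561$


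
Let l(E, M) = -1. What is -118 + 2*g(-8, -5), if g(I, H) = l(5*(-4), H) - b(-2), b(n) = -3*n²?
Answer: -96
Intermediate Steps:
g(I, H) = 11 (g(I, H) = -1 - (-3)*(-2)² = -1 - (-3)*4 = -1 - 1*(-12) = -1 + 12 = 11)
-118 + 2*g(-8, -5) = -118 + 2*11 = -118 + 22 = -96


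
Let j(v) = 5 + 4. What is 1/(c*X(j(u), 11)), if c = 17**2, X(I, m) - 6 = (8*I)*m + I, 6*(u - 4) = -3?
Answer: 1/233223 ≈ 4.2877e-6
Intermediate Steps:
u = 7/2 (u = 4 + (1/6)*(-3) = 4 - 1/2 = 7/2 ≈ 3.5000)
j(v) = 9
X(I, m) = 6 + I + 8*I*m (X(I, m) = 6 + ((8*I)*m + I) = 6 + (8*I*m + I) = 6 + (I + 8*I*m) = 6 + I + 8*I*m)
c = 289
1/(c*X(j(u), 11)) = 1/(289*(6 + 9 + 8*9*11)) = 1/(289*(6 + 9 + 792)) = 1/(289*807) = 1/233223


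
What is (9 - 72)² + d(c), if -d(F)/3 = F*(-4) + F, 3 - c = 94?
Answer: 3150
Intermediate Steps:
c = -91 (c = 3 - 1*94 = 3 - 94 = -91)
d(F) = 9*F (d(F) = -3*(F*(-4) + F) = -3*(-4*F + F) = -(-9)*F = 9*F)
(9 - 72)² + d(c) = (9 - 72)² + 9*(-91) = (-63)² - 819 = 3969 - 819 = 3150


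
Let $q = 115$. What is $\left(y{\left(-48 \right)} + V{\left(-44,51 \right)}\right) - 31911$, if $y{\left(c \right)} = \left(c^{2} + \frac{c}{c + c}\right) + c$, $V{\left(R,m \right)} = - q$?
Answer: $- \frac{59539}{2} \approx -29770.0$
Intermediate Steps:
$V{\left(R,m \right)} = -115$ ($V{\left(R,m \right)} = \left(-1\right) 115 = -115$)
$y{\left(c \right)} = \frac{1}{2} + c + c^{2}$ ($y{\left(c \right)} = \left(c^{2} + \frac{c}{2 c}\right) + c = \left(c^{2} + \frac{1}{2 c} c\right) + c = \left(c^{2} + \frac{1}{2}\right) + c = \left(\frac{1}{2} + c^{2}\right) + c = \frac{1}{2} + c + c^{2}$)
$\left(y{\left(-48 \right)} + V{\left(-44,51 \right)}\right) - 31911 = \left(\left(\frac{1}{2} - 48 + \left(-48\right)^{2}\right) - 115\right) - 31911 = \left(\left(\frac{1}{2} - 48 + 2304\right) - 115\right) - 31911 = \left(\frac{4513}{2} - 115\right) - 31911 = \frac{4283}{2} - 31911 = - \frac{59539}{2}$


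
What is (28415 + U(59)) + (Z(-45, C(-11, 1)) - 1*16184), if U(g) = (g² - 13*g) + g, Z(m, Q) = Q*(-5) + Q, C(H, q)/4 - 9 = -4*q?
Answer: 14924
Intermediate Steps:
C(H, q) = 36 - 16*q (C(H, q) = 36 + 4*(-4*q) = 36 - 16*q)
Z(m, Q) = -4*Q (Z(m, Q) = -5*Q + Q = -4*Q)
U(g) = g² - 12*g
(28415 + U(59)) + (Z(-45, C(-11, 1)) - 1*16184) = (28415 + 59*(-12 + 59)) + (-4*(36 - 16*1) - 1*16184) = (28415 + 59*47) + (-4*(36 - 16) - 16184) = (28415 + 2773) + (-4*20 - 16184) = 31188 + (-80 - 16184) = 31188 - 16264 = 14924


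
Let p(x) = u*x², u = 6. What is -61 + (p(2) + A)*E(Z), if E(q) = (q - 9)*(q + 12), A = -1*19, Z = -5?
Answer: -551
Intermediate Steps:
p(x) = 6*x²
A = -19
E(q) = (-9 + q)*(12 + q)
-61 + (p(2) + A)*E(Z) = -61 + (6*2² - 19)*(-108 + (-5)² + 3*(-5)) = -61 + (6*4 - 19)*(-108 + 25 - 15) = -61 + (24 - 19)*(-98) = -61 + 5*(-98) = -61 - 490 = -551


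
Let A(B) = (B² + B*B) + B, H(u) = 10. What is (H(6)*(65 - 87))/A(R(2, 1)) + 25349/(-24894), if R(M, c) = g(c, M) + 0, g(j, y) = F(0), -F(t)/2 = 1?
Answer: -938129/24894 ≈ -37.685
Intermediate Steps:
F(t) = -2 (F(t) = -2*1 = -2)
g(j, y) = -2
R(M, c) = -2 (R(M, c) = -2 + 0 = -2)
A(B) = B + 2*B² (A(B) = (B² + B²) + B = 2*B² + B = B + 2*B²)
(H(6)*(65 - 87))/A(R(2, 1)) + 25349/(-24894) = (10*(65 - 87))/((-2*(1 + 2*(-2)))) + 25349/(-24894) = (10*(-22))/((-2*(1 - 4))) + 25349*(-1/24894) = -220/((-2*(-3))) - 25349/24894 = -220/6 - 25349/24894 = -220*⅙ - 25349/24894 = -110/3 - 25349/24894 = -938129/24894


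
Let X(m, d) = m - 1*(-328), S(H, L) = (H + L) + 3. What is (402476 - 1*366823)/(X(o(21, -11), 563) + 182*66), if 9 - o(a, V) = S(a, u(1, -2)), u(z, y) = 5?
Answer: 35653/12320 ≈ 2.8939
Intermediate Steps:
S(H, L) = 3 + H + L
o(a, V) = 1 - a (o(a, V) = 9 - (3 + a + 5) = 9 - (8 + a) = 9 + (-8 - a) = 1 - a)
X(m, d) = 328 + m (X(m, d) = m + 328 = 328 + m)
(402476 - 1*366823)/(X(o(21, -11), 563) + 182*66) = (402476 - 1*366823)/((328 + (1 - 1*21)) + 182*66) = (402476 - 366823)/((328 + (1 - 21)) + 12012) = 35653/((328 - 20) + 12012) = 35653/(308 + 12012) = 35653/12320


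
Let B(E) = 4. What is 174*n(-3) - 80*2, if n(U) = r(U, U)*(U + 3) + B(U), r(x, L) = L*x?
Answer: 536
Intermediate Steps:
n(U) = 4 + U²*(3 + U) (n(U) = (U*U)*(U + 3) + 4 = U²*(3 + U) + 4 = 4 + U²*(3 + U))
174*n(-3) - 80*2 = 174*(4 + (-3)³ + 3*(-3)²) - 80*2 = 174*(4 - 27 + 3*9) - 160 = 174*(4 - 27 + 27) - 160 = 174*4 - 160 = 696 - 160 = 536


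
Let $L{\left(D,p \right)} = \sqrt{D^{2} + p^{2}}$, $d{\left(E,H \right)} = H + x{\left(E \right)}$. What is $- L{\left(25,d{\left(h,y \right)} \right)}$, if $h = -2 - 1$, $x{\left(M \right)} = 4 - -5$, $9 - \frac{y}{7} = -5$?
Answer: $- \sqrt{12074} \approx -109.88$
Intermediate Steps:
$y = 98$ ($y = 63 - -35 = 63 + 35 = 98$)
$x{\left(M \right)} = 9$ ($x{\left(M \right)} = 4 + 5 = 9$)
$h = -3$ ($h = -2 - 1 = -3$)
$d{\left(E,H \right)} = 9 + H$ ($d{\left(E,H \right)} = H + 9 = 9 + H$)
$- L{\left(25,d{\left(h,y \right)} \right)} = - \sqrt{25^{2} + \left(9 + 98\right)^{2}} = - \sqrt{625 + 107^{2}} = - \sqrt{625 + 11449} = - \sqrt{12074}$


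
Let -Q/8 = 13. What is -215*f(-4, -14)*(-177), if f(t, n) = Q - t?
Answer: -3805500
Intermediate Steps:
Q = -104 (Q = -8*13 = -104)
f(t, n) = -104 - t
-215*f(-4, -14)*(-177) = -215*(-104 - 1*(-4))*(-177) = -215*(-104 + 4)*(-177) = -215*(-100)*(-177) = 21500*(-177) = -3805500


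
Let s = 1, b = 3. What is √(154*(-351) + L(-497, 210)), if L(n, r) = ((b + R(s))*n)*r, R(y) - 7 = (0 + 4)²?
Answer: I*√2767674 ≈ 1663.6*I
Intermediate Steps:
R(y) = 23 (R(y) = 7 + (0 + 4)² = 7 + 4² = 7 + 16 = 23)
L(n, r) = 26*n*r (L(n, r) = ((3 + 23)*n)*r = (26*n)*r = 26*n*r)
√(154*(-351) + L(-497, 210)) = √(154*(-351) + 26*(-497)*210) = √(-54054 - 2713620) = √(-2767674) = I*√2767674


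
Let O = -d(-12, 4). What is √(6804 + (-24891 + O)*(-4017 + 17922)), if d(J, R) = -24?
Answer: 9*I*√4268751 ≈ 18595.0*I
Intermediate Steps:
O = 24 (O = -1*(-24) = 24)
√(6804 + (-24891 + O)*(-4017 + 17922)) = √(6804 + (-24891 + 24)*(-4017 + 17922)) = √(6804 - 24867*13905) = √(6804 - 345775635) = √(-345768831) = 9*I*√4268751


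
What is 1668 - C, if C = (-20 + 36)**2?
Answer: 1412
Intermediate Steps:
C = 256 (C = 16**2 = 256)
1668 - C = 1668 - 1*256 = 1668 - 256 = 1412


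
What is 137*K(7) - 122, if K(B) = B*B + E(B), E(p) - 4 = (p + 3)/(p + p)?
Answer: 50658/7 ≈ 7236.9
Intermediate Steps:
E(p) = 4 + (3 + p)/(2*p) (E(p) = 4 + (p + 3)/(p + p) = 4 + (3 + p)/((2*p)) = 4 + (3 + p)*(1/(2*p)) = 4 + (3 + p)/(2*p))
K(B) = B² + 3*(1 + 3*B)/(2*B) (K(B) = B*B + 3*(1 + 3*B)/(2*B) = B² + 3*(1 + 3*B)/(2*B))
137*K(7) - 122 = 137*(9/2 + 7² + (3/2)/7) - 122 = 137*(9/2 + 49 + (3/2)*(⅐)) - 122 = 137*(9/2 + 49 + 3/14) - 122 = 137*(376/7) - 122 = 51512/7 - 122 = 50658/7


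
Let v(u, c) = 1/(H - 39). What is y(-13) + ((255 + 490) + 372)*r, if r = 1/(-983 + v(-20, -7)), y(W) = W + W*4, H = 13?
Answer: -1690377/25559 ≈ -66.136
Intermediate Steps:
y(W) = 5*W (y(W) = W + 4*W = 5*W)
v(u, c) = -1/26 (v(u, c) = 1/(13 - 39) = 1/(-26) = -1/26)
r = -26/25559 (r = 1/(-983 - 1/26) = 1/(-25559/26) = -26/25559 ≈ -0.0010173)
y(-13) + ((255 + 490) + 372)*r = 5*(-13) + ((255 + 490) + 372)*(-26/25559) = -65 + (745 + 372)*(-26/25559) = -65 + 1117*(-26/25559) = -65 - 29042/25559 = -1690377/25559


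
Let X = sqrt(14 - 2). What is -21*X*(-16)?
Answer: 672*sqrt(3) ≈ 1163.9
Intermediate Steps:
X = 2*sqrt(3) (X = sqrt(12) = 2*sqrt(3) ≈ 3.4641)
-21*X*(-16) = -42*sqrt(3)*(-16) = 672*sqrt(3)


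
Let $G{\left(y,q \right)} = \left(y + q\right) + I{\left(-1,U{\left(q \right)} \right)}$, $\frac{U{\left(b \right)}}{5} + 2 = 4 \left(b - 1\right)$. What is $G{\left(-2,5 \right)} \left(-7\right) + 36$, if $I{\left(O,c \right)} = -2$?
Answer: $29$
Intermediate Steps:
$U{\left(b \right)} = -30 + 20 b$ ($U{\left(b \right)} = -10 + 5 \cdot 4 \left(b - 1\right) = -10 + 5 \cdot 4 \left(-1 + b\right) = -10 + 5 \left(-4 + 4 b\right) = -10 + \left(-20 + 20 b\right) = -30 + 20 b$)
$G{\left(y,q \right)} = -2 + q + y$ ($G{\left(y,q \right)} = \left(y + q\right) - 2 = \left(q + y\right) - 2 = -2 + q + y$)
$G{\left(-2,5 \right)} \left(-7\right) + 36 = \left(-2 + 5 - 2\right) \left(-7\right) + 36 = 1 \left(-7\right) + 36 = -7 + 36 = 29$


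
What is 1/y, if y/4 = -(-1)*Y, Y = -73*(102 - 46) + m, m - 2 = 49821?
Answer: 1/182940 ≈ 5.4663e-6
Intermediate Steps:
m = 49823 (m = 2 + 49821 = 49823)
Y = 45735 (Y = -73*(102 - 46) + 49823 = -73*56 + 49823 = -4088 + 49823 = 45735)
y = 182940 (y = 4*(-(-1)*45735) = 4*(-1*(-45735)) = 4*45735 = 182940)
1/y = 1/182940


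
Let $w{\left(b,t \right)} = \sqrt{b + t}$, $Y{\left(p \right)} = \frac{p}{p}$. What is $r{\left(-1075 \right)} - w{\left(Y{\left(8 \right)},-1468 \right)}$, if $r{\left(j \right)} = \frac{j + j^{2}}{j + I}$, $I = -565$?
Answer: $- \frac{115455}{164} - 3 i \sqrt{163} \approx -703.99 - 38.301 i$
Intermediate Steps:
$Y{\left(p \right)} = 1$
$r{\left(j \right)} = \frac{j + j^{2}}{-565 + j}$ ($r{\left(j \right)} = \frac{j + j^{2}}{j - 565} = \frac{j + j^{2}}{-565 + j}$)
$r{\left(-1075 \right)} - w{\left(Y{\left(8 \right)},-1468 \right)} = - \frac{1075 \left(1 - 1075\right)}{-565 - 1075} - \sqrt{1 - 1468} = \left(-1075\right) \frac{1}{-1640} \left(-1074\right) - \sqrt{-1467} = \left(-1075\right) \left(- \frac{1}{1640}\right) \left(-1074\right) - 3 i \sqrt{163} = - \frac{115455}{164} - 3 i \sqrt{163}$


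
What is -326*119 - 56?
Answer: -38850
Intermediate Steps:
-326*119 - 56 = -38794 - 56 = -38850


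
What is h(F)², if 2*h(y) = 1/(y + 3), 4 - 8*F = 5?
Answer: 16/529 ≈ 0.030246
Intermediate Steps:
F = -⅛ (F = ½ - ⅛*5 = ½ - 5/8 = -⅛ ≈ -0.12500)
h(y) = 1/(2*(3 + y)) (h(y) = 1/(2*(y + 3)) = 1/(2*(3 + y)))
h(F)² = (1/(2*(3 - ⅛)))² = (1/(2*(23/8)))² = ((½)*(8/23))² = (4/23)² = 16/529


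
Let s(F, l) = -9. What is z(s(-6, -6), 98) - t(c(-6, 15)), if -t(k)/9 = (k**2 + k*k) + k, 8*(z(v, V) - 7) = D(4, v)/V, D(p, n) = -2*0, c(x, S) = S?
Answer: 4192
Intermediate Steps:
D(p, n) = 0
z(v, V) = 7 (z(v, V) = 7 + (0/V)/8 = 7 + (1/8)*0 = 7 + 0 = 7)
t(k) = -18*k**2 - 9*k (t(k) = -9*((k**2 + k*k) + k) = -9*((k**2 + k**2) + k) = -9*(2*k**2 + k) = -9*(k + 2*k**2) = -18*k**2 - 9*k)
z(s(-6, -6), 98) - t(c(-6, 15)) = 7 - (-9)*15*(1 + 2*15) = 7 - (-9)*15*(1 + 30) = 7 - (-9)*15*31 = 7 - 1*(-4185) = 7 + 4185 = 4192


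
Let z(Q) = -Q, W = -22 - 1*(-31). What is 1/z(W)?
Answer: -⅑ ≈ -0.11111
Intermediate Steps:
W = 9 (W = -22 + 31 = 9)
1/z(W) = 1/(-1*9) = 1/(-9) = -⅑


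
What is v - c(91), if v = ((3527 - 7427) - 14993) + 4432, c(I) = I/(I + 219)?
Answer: -4483001/310 ≈ -14461.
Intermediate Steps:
c(I) = I/(219 + I)
v = -14461 (v = (-3900 - 14993) + 4432 = -18893 + 4432 = -14461)
v - c(91) = -14461 - 91/(219 + 91) = -14461 - 91/310 = -4483001/310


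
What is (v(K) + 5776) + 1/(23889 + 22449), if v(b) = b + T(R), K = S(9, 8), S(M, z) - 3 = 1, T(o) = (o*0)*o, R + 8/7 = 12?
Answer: 267833641/46338 ≈ 5780.0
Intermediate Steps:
R = 76/7 (R = -8/7 + 12 = 76/7 ≈ 10.857)
T(o) = 0 (T(o) = 0*o = 0)
S(M, z) = 4 (S(M, z) = 3 + 1 = 4)
K = 4
v(b) = b (v(b) = b + 0 = b)
(v(K) + 5776) + 1/(23889 + 22449) = (4 + 5776) + 1/(23889 + 22449) = 5780 + 1/46338 = 267833641/46338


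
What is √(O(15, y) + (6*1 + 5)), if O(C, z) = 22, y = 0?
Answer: √33 ≈ 5.7446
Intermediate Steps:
√(O(15, y) + (6*1 + 5)) = √(22 + (6*1 + 5)) = √(22 + (6 + 5)) = √(22 + 11) = √33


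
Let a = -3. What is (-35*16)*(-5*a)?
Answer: -8400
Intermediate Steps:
(-35*16)*(-5*a) = (-35*16)*(-5*(-3)) = -560*15 = -8400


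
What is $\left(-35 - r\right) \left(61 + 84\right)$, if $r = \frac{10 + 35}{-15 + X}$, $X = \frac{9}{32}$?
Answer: $- \frac{727175}{157} \approx -4631.7$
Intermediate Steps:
$X = \frac{9}{32}$ ($X = 9 \cdot \frac{1}{32} = \frac{9}{32} \approx 0.28125$)
$r = - \frac{480}{157}$ ($r = \frac{10 + 35}{-15 + \frac{9}{32}} = \frac{45}{- \frac{471}{32}} = 45 \left(- \frac{32}{471}\right) = - \frac{480}{157} \approx -3.0573$)
$\left(-35 - r\right) \left(61 + 84\right) = \left(-35 - - \frac{480}{157}\right) \left(61 + 84\right) = \left(-35 + \frac{480}{157}\right) 145 = \left(- \frac{5015}{157}\right) 145 = - \frac{727175}{157}$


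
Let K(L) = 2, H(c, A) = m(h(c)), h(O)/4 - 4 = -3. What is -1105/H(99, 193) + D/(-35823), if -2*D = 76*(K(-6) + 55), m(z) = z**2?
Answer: -13183253/191056 ≈ -69.002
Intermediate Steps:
h(O) = 4 (h(O) = 16 + 4*(-3) = 16 - 12 = 4)
H(c, A) = 16 (H(c, A) = 4**2 = 16)
D = -2166 (D = -38*(2 + 55) = -38*57 = -1/2*4332 = -2166)
-1105/H(99, 193) + D/(-35823) = -1105/16 - 2166/(-35823) = -1105*1/16 - 2166*(-1/35823) = -1105/16 + 722/11941 = -13183253/191056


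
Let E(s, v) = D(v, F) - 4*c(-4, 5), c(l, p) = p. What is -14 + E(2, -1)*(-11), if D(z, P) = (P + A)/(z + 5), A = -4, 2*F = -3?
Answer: 1769/8 ≈ 221.13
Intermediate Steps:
F = -3/2 (F = (1/2)*(-3) = -3/2 ≈ -1.5000)
D(z, P) = (-4 + P)/(5 + z) (D(z, P) = (P - 4)/(z + 5) = (-4 + P)/(5 + z))
E(s, v) = -20 - 11/(2*(5 + v)) (E(s, v) = (-4 - 3/2)/(5 + v) - 4*5 = -11/2/(5 + v) - 20 = -11/(2*(5 + v)) - 20 = -20 - 11/(2*(5 + v)))
-14 + E(2, -1)*(-11) = -14 + ((-211 - 40*(-1))/(2*(5 - 1)))*(-11) = -14 + ((1/2)*(-211 + 40)/4)*(-11) = -14 + ((1/2)*(1/4)*(-171))*(-11) = -14 - 171/8*(-11) = -14 + 1881/8 = 1769/8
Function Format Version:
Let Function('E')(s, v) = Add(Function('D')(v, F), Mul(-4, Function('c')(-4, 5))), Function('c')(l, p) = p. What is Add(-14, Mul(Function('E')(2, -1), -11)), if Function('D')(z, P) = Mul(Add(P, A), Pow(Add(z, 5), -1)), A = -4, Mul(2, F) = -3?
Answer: Rational(1769, 8) ≈ 221.13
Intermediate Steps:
F = Rational(-3, 2) (F = Mul(Rational(1, 2), -3) = Rational(-3, 2) ≈ -1.5000)
Function('D')(z, P) = Mul(Pow(Add(5, z), -1), Add(-4, P)) (Function('D')(z, P) = Mul(Add(P, -4), Pow(Add(z, 5), -1)) = Mul(Add(-4, P), Pow(Add(5, z), -1)) = Mul(Pow(Add(5, z), -1), Add(-4, P)))
Function('E')(s, v) = Add(-20, Mul(Rational(-11, 2), Pow(Add(5, v), -1))) (Function('E')(s, v) = Add(Mul(Pow(Add(5, v), -1), Add(-4, Rational(-3, 2))), Mul(-4, 5)) = Add(Mul(Pow(Add(5, v), -1), Rational(-11, 2)), -20) = Add(Mul(Rational(-11, 2), Pow(Add(5, v), -1)), -20) = Add(-20, Mul(Rational(-11, 2), Pow(Add(5, v), -1))))
Add(-14, Mul(Function('E')(2, -1), -11)) = Add(-14, Mul(Mul(Rational(1, 2), Pow(Add(5, -1), -1), Add(-211, Mul(-40, -1))), -11)) = Add(-14, Mul(Mul(Rational(1, 2), Pow(4, -1), Add(-211, 40)), -11)) = Add(-14, Mul(Mul(Rational(1, 2), Rational(1, 4), -171), -11)) = Add(-14, Mul(Rational(-171, 8), -11)) = Add(-14, Rational(1881, 8)) = Rational(1769, 8)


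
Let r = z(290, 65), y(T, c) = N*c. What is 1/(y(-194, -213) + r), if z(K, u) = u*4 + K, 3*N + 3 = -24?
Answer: 1/2467 ≈ 0.00040535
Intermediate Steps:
N = -9 (N = -1 + (⅓)*(-24) = -1 - 8 = -9)
y(T, c) = -9*c
z(K, u) = K + 4*u (z(K, u) = 4*u + K = K + 4*u)
r = 550 (r = 290 + 4*65 = 290 + 260 = 550)
1/(y(-194, -213) + r) = 1/(-9*(-213) + 550) = 1/(1917 + 550) = 1/2467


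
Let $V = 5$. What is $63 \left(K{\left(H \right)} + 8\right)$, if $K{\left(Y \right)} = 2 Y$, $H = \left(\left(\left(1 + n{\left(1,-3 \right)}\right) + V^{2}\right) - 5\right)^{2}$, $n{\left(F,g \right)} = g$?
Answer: $41328$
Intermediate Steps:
$H = 324$ ($H = \left(\left(\left(1 - 3\right) + 5^{2}\right) - 5\right)^{2} = \left(\left(-2 + 25\right) - 5\right)^{2} = \left(23 - 5\right)^{2} = 18^{2} = 324$)
$63 \left(K{\left(H \right)} + 8\right) = 63 \left(2 \cdot 324 + 8\right) = 63 \left(648 + 8\right) = 63 \cdot 656 = 41328$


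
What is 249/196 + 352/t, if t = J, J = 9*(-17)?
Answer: -30895/29988 ≈ -1.0302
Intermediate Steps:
J = -153
t = -153
249/196 + 352/t = 249/196 + 352/(-153) = 249*(1/196) + 352*(-1/153) = 249/196 - 352/153 = -30895/29988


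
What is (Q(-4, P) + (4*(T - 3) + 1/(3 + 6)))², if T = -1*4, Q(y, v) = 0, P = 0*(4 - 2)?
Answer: 63001/81 ≈ 777.79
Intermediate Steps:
P = 0 (P = 0*2 = 0)
T = -4
(Q(-4, P) + (4*(T - 3) + 1/(3 + 6)))² = (0 + (4*(-4 - 3) + 1/(3 + 6)))² = (0 + (4*(-7) + 1/9))² = (0 + (-28 + ⅑))² = (0 - 251/9)² = (-251/9)² = 63001/81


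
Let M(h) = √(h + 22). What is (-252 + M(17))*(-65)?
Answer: 16380 - 65*√39 ≈ 15974.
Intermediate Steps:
M(h) = √(22 + h)
(-252 + M(17))*(-65) = (-252 + √(22 + 17))*(-65) = (-252 + √39)*(-65) = 16380 - 65*√39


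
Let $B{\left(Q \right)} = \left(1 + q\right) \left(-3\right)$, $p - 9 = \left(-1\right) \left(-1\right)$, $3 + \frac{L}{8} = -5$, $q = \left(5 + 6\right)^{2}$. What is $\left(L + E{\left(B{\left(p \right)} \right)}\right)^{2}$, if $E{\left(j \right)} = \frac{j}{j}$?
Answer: $3969$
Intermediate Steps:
$q = 121$ ($q = 11^{2} = 121$)
$L = -64$ ($L = -24 + 8 \left(-5\right) = -24 - 40 = -64$)
$p = 10$ ($p = 9 - -1 = 9 + 1 = 10$)
$B{\left(Q \right)} = -366$ ($B{\left(Q \right)} = \left(1 + 121\right) \left(-3\right) = 122 \left(-3\right) = -366$)
$E{\left(j \right)} = 1$
$\left(L + E{\left(B{\left(p \right)} \right)}\right)^{2} = \left(-64 + 1\right)^{2} = \left(-63\right)^{2} = 3969$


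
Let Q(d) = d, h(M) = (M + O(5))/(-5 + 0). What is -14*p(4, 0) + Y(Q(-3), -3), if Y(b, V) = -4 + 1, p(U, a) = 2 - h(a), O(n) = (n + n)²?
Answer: -311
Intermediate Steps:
O(n) = 4*n² (O(n) = (2*n)² = 4*n²)
h(M) = -20 - M/5 (h(M) = (M + 4*5²)/(-5 + 0) = (M + 4*25)/(-5) = (M + 100)*(-⅕) = (100 + M)*(-⅕) = -20 - M/5)
p(U, a) = 22 + a/5 (p(U, a) = 2 - (-20 - a/5) = 2 + (20 + a/5) = 22 + a/5)
Y(b, V) = -3
-14*p(4, 0) + Y(Q(-3), -3) = -14*(22 + (⅕)*0) - 3 = -14*(22 + 0) - 3 = -14*22 - 3 = -308 - 3 = -311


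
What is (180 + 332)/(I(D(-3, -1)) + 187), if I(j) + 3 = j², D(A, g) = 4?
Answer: 64/25 ≈ 2.5600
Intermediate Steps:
I(j) = -3 + j²
(180 + 332)/(I(D(-3, -1)) + 187) = (180 + 332)/((-3 + 4²) + 187) = 512/((-3 + 16) + 187) = 512/(13 + 187) = 512/200 = 512*(1/200) = 64/25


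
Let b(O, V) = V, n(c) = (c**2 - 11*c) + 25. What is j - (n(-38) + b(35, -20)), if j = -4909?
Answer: -6776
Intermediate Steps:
n(c) = 25 + c**2 - 11*c
j - (n(-38) + b(35, -20)) = -4909 - ((25 + (-38)**2 - 11*(-38)) - 20) = -4909 - ((25 + 1444 + 418) - 20) = -4909 - (1887 - 20) = -4909 - 1*1867 = -4909 - 1867 = -6776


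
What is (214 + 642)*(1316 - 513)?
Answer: 687368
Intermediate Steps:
(214 + 642)*(1316 - 513) = 856*803 = 687368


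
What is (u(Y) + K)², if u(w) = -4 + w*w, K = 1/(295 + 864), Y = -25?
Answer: 518025667600/1343281 ≈ 3.8564e+5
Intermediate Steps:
K = 1/1159 ≈ 0.00086281
u(w) = -4 + w²
(u(Y) + K)² = ((-4 + (-25)²) + 1/1159)² = ((-4 + 625) + 1/1159)² = (621 + 1/1159)² = (719740/1159)² = 518025667600/1343281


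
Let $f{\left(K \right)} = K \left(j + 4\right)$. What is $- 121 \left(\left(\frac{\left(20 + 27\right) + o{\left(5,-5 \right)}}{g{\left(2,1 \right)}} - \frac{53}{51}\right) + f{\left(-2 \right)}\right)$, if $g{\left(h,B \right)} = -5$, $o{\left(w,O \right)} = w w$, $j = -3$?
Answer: $\frac{538087}{255} \approx 2110.1$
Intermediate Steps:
$o{\left(w,O \right)} = w^{2}$
$f{\left(K \right)} = K$ ($f{\left(K \right)} = K \left(-3 + 4\right) = K 1 = K$)
$- 121 \left(\left(\frac{\left(20 + 27\right) + o{\left(5,-5 \right)}}{g{\left(2,1 \right)}} - \frac{53}{51}\right) + f{\left(-2 \right)}\right) = - 121 \left(\left(\frac{\left(20 + 27\right) + 5^{2}}{-5} - \frac{53}{51}\right) - 2\right) = - 121 \left(\left(\left(47 + 25\right) \left(- \frac{1}{5}\right) - \frac{53}{51}\right) - 2\right) = - 121 \left(\left(72 \left(- \frac{1}{5}\right) - \frac{53}{51}\right) - 2\right) = - 121 \left(\left(- \frac{72}{5} - \frac{53}{51}\right) - 2\right) = - 121 \left(- \frac{3937}{255} - 2\right) = \left(-121\right) \left(- \frac{4447}{255}\right) = \frac{538087}{255}$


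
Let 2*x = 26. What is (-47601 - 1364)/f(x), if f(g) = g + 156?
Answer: -48965/169 ≈ -289.73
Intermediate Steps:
x = 13 (x = (½)*26 = 13)
f(g) = 156 + g
(-47601 - 1364)/f(x) = (-47601 - 1364)/(156 + 13) = -48965/169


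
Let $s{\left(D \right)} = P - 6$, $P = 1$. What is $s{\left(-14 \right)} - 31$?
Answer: $-36$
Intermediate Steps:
$s{\left(D \right)} = -5$ ($s{\left(D \right)} = 1 - 6 = -5$)
$s{\left(-14 \right)} - 31 = -5 - 31 = -36$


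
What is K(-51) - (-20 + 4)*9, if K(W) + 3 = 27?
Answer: 168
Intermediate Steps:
K(W) = 24 (K(W) = -3 + 27 = 24)
K(-51) - (-20 + 4)*9 = 24 - (-20 + 4)*9 = 24 - (-16)*9 = 24 - 1*(-144) = 24 + 144 = 168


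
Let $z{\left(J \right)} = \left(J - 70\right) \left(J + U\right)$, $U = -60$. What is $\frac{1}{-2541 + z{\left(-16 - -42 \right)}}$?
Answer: $- \frac{1}{1045} \approx -0.00095694$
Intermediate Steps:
$z{\left(J \right)} = \left(-70 + J\right) \left(-60 + J\right)$ ($z{\left(J \right)} = \left(J - 70\right) \left(J - 60\right) = \left(J - 70\right) \left(-60 + J\right) = \left(-70 + J\right) \left(-60 + J\right)$)
$\frac{1}{-2541 + z{\left(-16 - -42 \right)}} = \frac{1}{-2541 + \left(4200 + \left(-16 - -42\right)^{2} - 130 \left(-16 - -42\right)\right)} = \frac{1}{-2541 + \left(4200 + \left(-16 + 42\right)^{2} - 130 \left(-16 + 42\right)\right)} = \frac{1}{-2541 + \left(4200 + 26^{2} - 3380\right)} = \frac{1}{-2541 + \left(4200 + 676 - 3380\right)} = \frac{1}{-2541 + 1496} = \frac{1}{-1045} = - \frac{1}{1045}$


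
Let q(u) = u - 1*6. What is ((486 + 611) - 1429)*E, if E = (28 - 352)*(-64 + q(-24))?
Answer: -10111392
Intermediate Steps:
q(u) = -6 + u (q(u) = u - 6 = -6 + u)
E = 30456 (E = (28 - 352)*(-64 + (-6 - 24)) = -324*(-64 - 30) = -324*(-94) = 30456)
((486 + 611) - 1429)*E = ((486 + 611) - 1429)*30456 = (1097 - 1429)*30456 = -332*30456 = -10111392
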